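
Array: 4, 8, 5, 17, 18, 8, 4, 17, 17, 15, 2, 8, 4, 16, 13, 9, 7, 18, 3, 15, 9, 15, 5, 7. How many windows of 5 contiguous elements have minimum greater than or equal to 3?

4 8 5 17 18 → min 4  ≥ 3 ✓
8 5 17 18 8 → min 5  ≥ 3 ✓
5 17 18 8 4 → min 4  ≥ 3 ✓
17 18 8 4 17 → min 4  ≥ 3 ✓
18 8 4 17 17 → min 4  ≥ 3 ✓
8 4 17 17 15 → min 4  ≥ 3 ✓
4 17 17 15 2 → min 2
17 17 15 2 8 → min 2
17 15 2 8 4 → min 2
15 2 8 4 16 → min 2
2 8 4 16 13 → min 2
8 4 16 13 9 → min 4  ≥ 3 ✓
4 16 13 9 7 → min 4  ≥ 3 ✓
16 13 9 7 18 → min 7  ≥ 3 ✓
13 9 7 18 3 → min 3  ≥ 3 ✓
9 7 18 3 15 → min 3  ≥ 3 ✓
7 18 3 15 9 → min 3  ≥ 3 ✓
18 3 15 9 15 → min 3  ≥ 3 ✓
3 15 9 15 5 → min 3  ≥ 3 ✓
15 9 15 5 7 → min 5  ≥ 3 ✓
15 windows satisfy the condition.

15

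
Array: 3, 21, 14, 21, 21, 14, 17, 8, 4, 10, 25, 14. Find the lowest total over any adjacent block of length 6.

3 21 14 21 21 14 → sum 94
21 14 21 21 14 17 → sum 108
14 21 21 14 17 8 → sum 95
21 21 14 17 8 4 → sum 85
21 14 17 8 4 10 → sum 74
14 17 8 4 10 25 → sum 78
17 8 4 10 25 14 → sum 78
Lowest of these is 74.

74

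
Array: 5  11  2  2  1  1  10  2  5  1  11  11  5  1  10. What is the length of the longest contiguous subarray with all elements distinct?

[5] len 1
[5, 11] len 2
[5, 11, 2] len 3
[2] len 1
[2, 1] len 2
[1] len 1
[1, 10] len 2
[1, 10, 2] len 3
[1, 10, 2, 5] len 4
[10, 2, 5, 1] len 4
[10, 2, 5, 1, 11] len 5
[11] len 1
[11, 5] len 2
[11, 5, 1] len 3
[11, 5, 1, 10] len 4
Longest all-distinct length: 5.

5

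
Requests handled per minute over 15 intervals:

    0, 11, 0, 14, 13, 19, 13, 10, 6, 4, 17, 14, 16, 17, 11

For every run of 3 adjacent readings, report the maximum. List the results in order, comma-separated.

[0, 11, 0] → max 11
[11, 0, 14] → max 14
[0, 14, 13] → max 14
[14, 13, 19] → max 19
[13, 19, 13] → max 19
[19, 13, 10] → max 19
[13, 10, 6] → max 13
[10, 6, 4] → max 10
[6, 4, 17] → max 17
[4, 17, 14] → max 17
[17, 14, 16] → max 17
[14, 16, 17] → max 17
[16, 17, 11] → max 17

11, 14, 14, 19, 19, 19, 13, 10, 17, 17, 17, 17, 17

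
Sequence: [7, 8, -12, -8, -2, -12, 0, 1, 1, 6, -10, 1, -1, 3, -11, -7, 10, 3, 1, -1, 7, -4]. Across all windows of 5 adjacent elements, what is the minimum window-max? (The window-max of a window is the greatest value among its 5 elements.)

0

Each size-5 window and its max:
(7, 8, -12, -8, -2) → max 8
(8, -12, -8, -2, -12) → max 8
(-12, -8, -2, -12, 0) → max 0
(-8, -2, -12, 0, 1) → max 1
(-2, -12, 0, 1, 1) → max 1
(-12, 0, 1, 1, 6) → max 6
(0, 1, 1, 6, -10) → max 6
(1, 1, 6, -10, 1) → max 6
(1, 6, -10, 1, -1) → max 6
(6, -10, 1, -1, 3) → max 6
(-10, 1, -1, 3, -11) → max 3
(1, -1, 3, -11, -7) → max 3
(-1, 3, -11, -7, 10) → max 10
(3, -11, -7, 10, 3) → max 10
(-11, -7, 10, 3, 1) → max 10
(-7, 10, 3, 1, -1) → max 10
(10, 3, 1, -1, 7) → max 10
(3, 1, -1, 7, -4) → max 7
Minimum of these is 0.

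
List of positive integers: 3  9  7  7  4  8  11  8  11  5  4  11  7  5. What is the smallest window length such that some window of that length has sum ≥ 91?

add 3: running sum 3 < 91
add 9: running sum 12 < 91
add 7: running sum 19 < 91
add 7: running sum 26 < 91
add 4: running sum 30 < 91
add 8: running sum 38 < 91
add 11: running sum 49 < 91
add 8: running sum 57 < 91
add 11: running sum 68 < 91
add 5: running sum 73 < 91
add 4: running sum 77 < 91
add 11: running sum 88 < 91
end 12: [9, 7, 7, 4, 8, 11, 8, 11, 5, 4, 11, 7] sum 92, len 12
end 13: [9, 7, 7, 4, 8, 11, 8, 11, 5, 4, 11, 7, 5] sum 97, len 13
Shortest qualifying length: 12.

12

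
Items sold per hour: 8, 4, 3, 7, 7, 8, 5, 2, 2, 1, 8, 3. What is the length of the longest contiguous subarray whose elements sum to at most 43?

[8] sum 8 len 1
[8, 4] sum 12 len 2
[8, 4, 3] sum 15 len 3
[8, 4, 3, 7] sum 22 len 4
[8, 4, 3, 7, 7] sum 29 len 5
[8, 4, 3, 7, 7, 8] sum 37 len 6
[8, 4, 3, 7, 7, 8, 5] sum 42 len 7
[4, 3, 7, 7, 8, 5, 2] sum 36 len 7
[4, 3, 7, 7, 8, 5, 2, 2] sum 38 len 8
[4, 3, 7, 7, 8, 5, 2, 2, 1] sum 39 len 9
[3, 7, 7, 8, 5, 2, 2, 1, 8] sum 43 len 9
[7, 7, 8, 5, 2, 2, 1, 8, 3] sum 43 len 9
Longest length seen: 9.

9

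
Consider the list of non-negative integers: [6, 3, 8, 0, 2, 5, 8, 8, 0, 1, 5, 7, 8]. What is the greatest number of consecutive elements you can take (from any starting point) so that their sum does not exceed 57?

→ 6: sum 6, len 1
→ 3: sum 9, len 2
→ 8: sum 17, len 3
→ 0: sum 17, len 4
→ 2: sum 19, len 5
→ 5: sum 24, len 6
→ 8: sum 32, len 7
→ 8: sum 40, len 8
→ 0: sum 40, len 9
→ 1: sum 41, len 10
→ 5: sum 46, len 11
→ 7: sum 53, len 12
→ 8 (dropped 6): sum 55, len 12
Longest length seen: 12.

12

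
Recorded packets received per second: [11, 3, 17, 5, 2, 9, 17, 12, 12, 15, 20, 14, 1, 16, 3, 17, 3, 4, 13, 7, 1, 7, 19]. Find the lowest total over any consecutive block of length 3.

11 3 17 → sum 31
3 17 5 → sum 25
17 5 2 → sum 24
5 2 9 → sum 16
2 9 17 → sum 28
9 17 12 → sum 38
17 12 12 → sum 41
12 12 15 → sum 39
12 15 20 → sum 47
15 20 14 → sum 49
20 14 1 → sum 35
14 1 16 → sum 31
1 16 3 → sum 20
16 3 17 → sum 36
3 17 3 → sum 23
17 3 4 → sum 24
3 4 13 → sum 20
4 13 7 → sum 24
13 7 1 → sum 21
7 1 7 → sum 15
1 7 19 → sum 27
Lowest of these is 15.

15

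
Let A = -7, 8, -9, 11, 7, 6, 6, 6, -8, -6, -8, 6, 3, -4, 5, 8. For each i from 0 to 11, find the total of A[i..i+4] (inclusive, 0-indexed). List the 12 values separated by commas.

10, 23, 21, 36, 17, 4, -10, -10, -13, -9, 2, 18

-7 8 -9 11 7 → sum 10
8 -9 11 7 6 → sum 23
-9 11 7 6 6 → sum 21
11 7 6 6 6 → sum 36
7 6 6 6 -8 → sum 17
6 6 6 -8 -6 → sum 4
6 6 -8 -6 -8 → sum -10
6 -8 -6 -8 6 → sum -10
-8 -6 -8 6 3 → sum -13
-6 -8 6 3 -4 → sum -9
-8 6 3 -4 5 → sum 2
6 3 -4 5 8 → sum 18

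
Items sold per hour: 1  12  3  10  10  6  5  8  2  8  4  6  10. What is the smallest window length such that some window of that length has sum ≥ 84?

add 1: running sum 1 < 84
add 12: running sum 13 < 84
add 3: running sum 16 < 84
add 10: running sum 26 < 84
add 10: running sum 36 < 84
add 6: running sum 42 < 84
add 5: running sum 47 < 84
add 8: running sum 55 < 84
add 2: running sum 57 < 84
add 8: running sum 65 < 84
add 4: running sum 69 < 84
add 6: running sum 75 < 84
end 12: [12, 3, 10, 10, 6, 5, 8, 2, 8, 4, 6, 10] sum 84, len 12
Shortest qualifying length: 12.

12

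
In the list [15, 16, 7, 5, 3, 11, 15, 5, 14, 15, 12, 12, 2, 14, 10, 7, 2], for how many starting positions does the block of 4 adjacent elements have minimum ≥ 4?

5

15 16 7 5 → min 5  ≥ 4 ✓
16 7 5 3 → min 3
7 5 3 11 → min 3
5 3 11 15 → min 3
3 11 15 5 → min 3
11 15 5 14 → min 5  ≥ 4 ✓
15 5 14 15 → min 5  ≥ 4 ✓
5 14 15 12 → min 5  ≥ 4 ✓
14 15 12 12 → min 12  ≥ 4 ✓
15 12 12 2 → min 2
12 12 2 14 → min 2
12 2 14 10 → min 2
2 14 10 7 → min 2
14 10 7 2 → min 2
5 windows satisfy the condition.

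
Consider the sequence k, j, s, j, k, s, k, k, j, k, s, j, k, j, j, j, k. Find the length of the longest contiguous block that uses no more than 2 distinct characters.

6

[k] 1 distinct, len 1
[k, j] 2 distinct, len 2
[j, s] 2 distinct, len 2
[j, s, j] 2 distinct, len 3
[j, k] 2 distinct, len 2
[k, s] 2 distinct, len 2
[k, s, k] 2 distinct, len 3
[k, s, k, k] 2 distinct, len 4
[k, k, j] 2 distinct, len 3
[k, k, j, k] 2 distinct, len 4
[k, s] 2 distinct, len 2
[s, j] 2 distinct, len 2
[j, k] 2 distinct, len 2
[j, k, j] 2 distinct, len 3
[j, k, j, j] 2 distinct, len 4
[j, k, j, j, j] 2 distinct, len 5
[j, k, j, j, j, k] 2 distinct, len 6
Longest length with ≤2 distinct: 6.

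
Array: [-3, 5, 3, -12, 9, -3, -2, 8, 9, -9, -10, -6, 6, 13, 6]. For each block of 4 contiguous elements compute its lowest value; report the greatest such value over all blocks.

Window mins for each of the 12 positions:
-3 5 3 -12 → min -12
5 3 -12 9 → min -12
3 -12 9 -3 → min -12
-12 9 -3 -2 → min -12
9 -3 -2 8 → min -3
-3 -2 8 9 → min -3
-2 8 9 -9 → min -9
8 9 -9 -10 → min -10
9 -9 -10 -6 → min -10
-9 -10 -6 6 → min -10
-10 -6 6 13 → min -10
-6 6 13 6 → min -6
Greatest of these is -3.

-3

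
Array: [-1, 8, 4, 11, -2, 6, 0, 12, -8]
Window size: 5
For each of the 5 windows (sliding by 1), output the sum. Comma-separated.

20, 27, 19, 27, 8

Sliding a size-5 window across the 9 values:
-1 8 4 11 -2 → sum 20
8 4 11 -2 6 → sum 27
4 11 -2 6 0 → sum 19
11 -2 6 0 12 → sum 27
-2 6 0 12 -8 → sum 8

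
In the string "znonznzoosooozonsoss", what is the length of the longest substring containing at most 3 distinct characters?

9

[z] 1 distinct, len 1
[z, n] 2 distinct, len 2
[z, n, o] 3 distinct, len 3
[z, n, o, n] 3 distinct, len 4
[z, n, o, n, z] 3 distinct, len 5
[z, n, o, n, z, n] 3 distinct, len 6
[z, n, o, n, z, n, z] 3 distinct, len 7
[z, n, o, n, z, n, z, o] 3 distinct, len 8
[z, n, o, n, z, n, z, o, o] 3 distinct, len 9
[z, o, o, s] 3 distinct, len 4
[z, o, o, s, o] 3 distinct, len 5
[z, o, o, s, o, o] 3 distinct, len 6
[z, o, o, s, o, o, o] 3 distinct, len 7
[z, o, o, s, o, o, o, z] 3 distinct, len 8
[z, o, o, s, o, o, o, z, o] 3 distinct, len 9
[o, o, o, z, o, n] 3 distinct, len 6
[o, n, s] 3 distinct, len 3
[o, n, s, o] 3 distinct, len 4
[o, n, s, o, s] 3 distinct, len 5
[o, n, s, o, s, s] 3 distinct, len 6
Longest length with ≤3 distinct: 9.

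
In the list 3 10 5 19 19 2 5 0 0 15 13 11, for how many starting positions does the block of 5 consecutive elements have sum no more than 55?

7

3 10 5 19 19 → sum 56
10 5 19 19 2 → sum 55  ≤ 55 ✓
5 19 19 2 5 → sum 50  ≤ 55 ✓
19 19 2 5 0 → sum 45  ≤ 55 ✓
19 2 5 0 0 → sum 26  ≤ 55 ✓
2 5 0 0 15 → sum 22  ≤ 55 ✓
5 0 0 15 13 → sum 33  ≤ 55 ✓
0 0 15 13 11 → sum 39  ≤ 55 ✓
7 windows satisfy the condition.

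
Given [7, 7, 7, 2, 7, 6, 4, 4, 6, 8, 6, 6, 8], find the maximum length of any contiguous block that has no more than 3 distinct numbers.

add 7: window [7] (1 distinct), len 1
add 7: window [7, 7] (1 distinct), len 2
add 7: window [7, 7, 7] (1 distinct), len 3
add 2: window [7, 7, 7, 2] (2 distinct), len 4
add 7: window [7, 7, 7, 2, 7] (2 distinct), len 5
add 6: window [7, 7, 7, 2, 7, 6] (3 distinct), len 6
add 4: window [7, 6, 4] (3 distinct), len 3
add 4: window [7, 6, 4, 4] (3 distinct), len 4
add 6: window [7, 6, 4, 4, 6] (3 distinct), len 5
add 8: window [6, 4, 4, 6, 8] (3 distinct), len 5
add 6: window [6, 4, 4, 6, 8, 6] (3 distinct), len 6
add 6: window [6, 4, 4, 6, 8, 6, 6] (3 distinct), len 7
add 8: window [6, 4, 4, 6, 8, 6, 6, 8] (3 distinct), len 8
Longest length with ≤3 distinct: 8.

8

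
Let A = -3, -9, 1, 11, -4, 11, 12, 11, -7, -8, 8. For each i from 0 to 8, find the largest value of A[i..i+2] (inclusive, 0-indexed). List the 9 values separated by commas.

1, 11, 11, 11, 12, 12, 12, 11, 8

-3 -9 1 → max 1
-9 1 11 → max 11
1 11 -4 → max 11
11 -4 11 → max 11
-4 11 12 → max 12
11 12 11 → max 12
12 11 -7 → max 12
11 -7 -8 → max 11
-7 -8 8 → max 8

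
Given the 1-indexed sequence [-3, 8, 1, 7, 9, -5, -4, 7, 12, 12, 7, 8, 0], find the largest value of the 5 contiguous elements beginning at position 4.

Elements at indices 4..8: 7, 9, -5, -4, 7
max(7, 9, -5, -4, 7) = 9

9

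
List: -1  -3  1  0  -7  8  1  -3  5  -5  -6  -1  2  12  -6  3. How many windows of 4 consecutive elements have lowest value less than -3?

[-1, -3, 1, 0] → min -3
[-3, 1, 0, -7] → min -7  < -3 ✓
[1, 0, -7, 8] → min -7  < -3 ✓
[0, -7, 8, 1] → min -7  < -3 ✓
[-7, 8, 1, -3] → min -7  < -3 ✓
[8, 1, -3, 5] → min -3
[1, -3, 5, -5] → min -5  < -3 ✓
[-3, 5, -5, -6] → min -6  < -3 ✓
[5, -5, -6, -1] → min -6  < -3 ✓
[-5, -6, -1, 2] → min -6  < -3 ✓
[-6, -1, 2, 12] → min -6  < -3 ✓
[-1, 2, 12, -6] → min -6  < -3 ✓
[2, 12, -6, 3] → min -6  < -3 ✓
11 windows satisfy the condition.

11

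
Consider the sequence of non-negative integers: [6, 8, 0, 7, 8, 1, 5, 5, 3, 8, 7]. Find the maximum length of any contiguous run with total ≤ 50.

→ 6: sum 6, len 1
→ 8: sum 14, len 2
→ 0: sum 14, len 3
→ 7: sum 21, len 4
→ 8: sum 29, len 5
→ 1: sum 30, len 6
→ 5: sum 35, len 7
→ 5: sum 40, len 8
→ 3: sum 43, len 9
→ 8 (dropped 6): sum 45, len 9
→ 7 (dropped 8): sum 44, len 9
Longest length seen: 9.

9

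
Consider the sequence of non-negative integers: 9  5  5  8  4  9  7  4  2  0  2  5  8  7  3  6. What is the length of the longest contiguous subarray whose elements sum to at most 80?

15

→ 9: sum 9, len 1
→ 5: sum 14, len 2
→ 5: sum 19, len 3
→ 8: sum 27, len 4
→ 4: sum 31, len 5
→ 9: sum 40, len 6
→ 7: sum 47, len 7
→ 4: sum 51, len 8
→ 2: sum 53, len 9
→ 0: sum 53, len 10
→ 2: sum 55, len 11
→ 5: sum 60, len 12
→ 8: sum 68, len 13
→ 7: sum 75, len 14
→ 3: sum 78, len 15
→ 6 (dropped 9): sum 75, len 15
Longest length seen: 15.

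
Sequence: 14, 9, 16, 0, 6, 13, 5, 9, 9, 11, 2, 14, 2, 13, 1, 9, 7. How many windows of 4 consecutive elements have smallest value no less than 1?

[14, 9, 16, 0] → min 0
[9, 16, 0, 6] → min 0
[16, 0, 6, 13] → min 0
[0, 6, 13, 5] → min 0
[6, 13, 5, 9] → min 5  ≥ 1 ✓
[13, 5, 9, 9] → min 5  ≥ 1 ✓
[5, 9, 9, 11] → min 5  ≥ 1 ✓
[9, 9, 11, 2] → min 2  ≥ 1 ✓
[9, 11, 2, 14] → min 2  ≥ 1 ✓
[11, 2, 14, 2] → min 2  ≥ 1 ✓
[2, 14, 2, 13] → min 2  ≥ 1 ✓
[14, 2, 13, 1] → min 1  ≥ 1 ✓
[2, 13, 1, 9] → min 1  ≥ 1 ✓
[13, 1, 9, 7] → min 1  ≥ 1 ✓
10 windows satisfy the condition.

10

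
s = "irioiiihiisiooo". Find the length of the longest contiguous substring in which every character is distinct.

[i] len 1
[i, r] len 2
[r, i] len 2
[r, i, o] len 3
[o, i] len 2
[i] len 1
[i] len 1
[i, h] len 2
[h, i] len 2
[i] len 1
[i, s] len 2
[s, i] len 2
[s, i, o] len 3
[o] len 1
[o] len 1
Longest all-distinct length: 3.

3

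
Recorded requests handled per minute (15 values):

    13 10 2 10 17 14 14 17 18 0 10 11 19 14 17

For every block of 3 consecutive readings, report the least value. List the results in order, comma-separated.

2, 2, 2, 10, 14, 14, 14, 0, 0, 0, 10, 11, 14

[13, 10, 2] → min 2
[10, 2, 10] → min 2
[2, 10, 17] → min 2
[10, 17, 14] → min 10
[17, 14, 14] → min 14
[14, 14, 17] → min 14
[14, 17, 18] → min 14
[17, 18, 0] → min 0
[18, 0, 10] → min 0
[0, 10, 11] → min 0
[10, 11, 19] → min 10
[11, 19, 14] → min 11
[19, 14, 17] → min 14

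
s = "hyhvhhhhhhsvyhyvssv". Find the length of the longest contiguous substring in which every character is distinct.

[h] len 1
[h, y] len 2
[y, h] len 2
[y, h, v] len 3
[v, h] len 2
[h] len 1
[h] len 1
[h] len 1
[h] len 1
[h] len 1
[h, s] len 2
[h, s, v] len 3
[h, s, v, y] len 4
[s, v, y, h] len 4
[h, y] len 2
[h, y, v] len 3
[h, y, v, s] len 4
[s] len 1
[s, v] len 2
Longest all-distinct length: 4.

4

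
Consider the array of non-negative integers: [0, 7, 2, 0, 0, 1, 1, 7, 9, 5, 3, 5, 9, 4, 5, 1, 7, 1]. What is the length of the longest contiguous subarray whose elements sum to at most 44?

12

Extend to the right; shrink from the left whenever the sum exceeds 44:
→ 0: sum 0, len 1
→ 7: sum 7, len 2
→ 2: sum 9, len 3
→ 0: sum 9, len 4
→ 0: sum 9, len 5
→ 1: sum 10, len 6
→ 1: sum 11, len 7
→ 7: sum 18, len 8
→ 9: sum 27, len 9
→ 5: sum 32, len 10
→ 3: sum 35, len 11
→ 5: sum 40, len 12
→ 9 (dropped 0, 7): sum 42, len 11
→ 4 (dropped 2): sum 44, len 11
→ 5 (dropped 0, 0, 1, 1, 7): sum 40, len 7
→ 1: sum 41, len 8
→ 7 (dropped 9): sum 39, len 8
→ 1: sum 40, len 9
Longest length seen: 12.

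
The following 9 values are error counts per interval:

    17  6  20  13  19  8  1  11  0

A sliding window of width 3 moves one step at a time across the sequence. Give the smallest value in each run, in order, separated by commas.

6, 6, 13, 8, 1, 1, 0

[17, 6, 20] → min 6
[6, 20, 13] → min 6
[20, 13, 19] → min 13
[13, 19, 8] → min 8
[19, 8, 1] → min 1
[8, 1, 11] → min 1
[1, 11, 0] → min 0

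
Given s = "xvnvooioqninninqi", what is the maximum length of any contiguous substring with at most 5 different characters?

16

[x] 1 distinct, len 1
[x, v] 2 distinct, len 2
[x, v, n] 3 distinct, len 3
[x, v, n, v] 3 distinct, len 4
[x, v, n, v, o] 4 distinct, len 5
[x, v, n, v, o, o] 4 distinct, len 6
[x, v, n, v, o, o, i] 5 distinct, len 7
[x, v, n, v, o, o, i, o] 5 distinct, len 8
[v, n, v, o, o, i, o, q] 5 distinct, len 8
[v, n, v, o, o, i, o, q, n] 5 distinct, len 9
[v, n, v, o, o, i, o, q, n, i] 5 distinct, len 10
[v, n, v, o, o, i, o, q, n, i, n] 5 distinct, len 11
[v, n, v, o, o, i, o, q, n, i, n, n] 5 distinct, len 12
[v, n, v, o, o, i, o, q, n, i, n, n, i] 5 distinct, len 13
[v, n, v, o, o, i, o, q, n, i, n, n, i, n] 5 distinct, len 14
[v, n, v, o, o, i, o, q, n, i, n, n, i, n, q] 5 distinct, len 15
[v, n, v, o, o, i, o, q, n, i, n, n, i, n, q, i] 5 distinct, len 16
Longest length with ≤5 distinct: 16.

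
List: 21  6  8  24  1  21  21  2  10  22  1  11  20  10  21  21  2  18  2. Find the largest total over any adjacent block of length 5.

Window sums for each of the 15 positions:
(21, 6, 8, 24, 1) → sum 60
(6, 8, 24, 1, 21) → sum 60
(8, 24, 1, 21, 21) → sum 75
(24, 1, 21, 21, 2) → sum 69
(1, 21, 21, 2, 10) → sum 55
(21, 21, 2, 10, 22) → sum 76
(21, 2, 10, 22, 1) → sum 56
(2, 10, 22, 1, 11) → sum 46
(10, 22, 1, 11, 20) → sum 64
(22, 1, 11, 20, 10) → sum 64
(1, 11, 20, 10, 21) → sum 63
(11, 20, 10, 21, 21) → sum 83
(20, 10, 21, 21, 2) → sum 74
(10, 21, 21, 2, 18) → sum 72
(21, 21, 2, 18, 2) → sum 64
Largest of these is 83.

83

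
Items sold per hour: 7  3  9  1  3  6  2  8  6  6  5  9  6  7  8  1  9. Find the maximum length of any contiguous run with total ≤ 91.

16

→ 7: sum 7, len 1
→ 3: sum 10, len 2
→ 9: sum 19, len 3
→ 1: sum 20, len 4
→ 3: sum 23, len 5
→ 6: sum 29, len 6
→ 2: sum 31, len 7
→ 8: sum 39, len 8
→ 6: sum 45, len 9
→ 6: sum 51, len 10
→ 5: sum 56, len 11
→ 9: sum 65, len 12
→ 6: sum 71, len 13
→ 7: sum 78, len 14
→ 8: sum 86, len 15
→ 1: sum 87, len 16
→ 9 (dropped 7): sum 89, len 16
Longest length seen: 16.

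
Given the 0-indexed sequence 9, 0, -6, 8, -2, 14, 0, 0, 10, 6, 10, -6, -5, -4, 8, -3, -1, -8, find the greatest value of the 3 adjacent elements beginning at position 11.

-4

Elements at indices 11..13: -6, -5, -4
max(-6, -5, -4) = -4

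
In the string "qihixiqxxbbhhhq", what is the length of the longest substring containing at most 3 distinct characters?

Extend right; when distinct count exceeds 3, shrink from the left:
[q] 1 distinct, len 1
[q, i] 2 distinct, len 2
[q, i, h] 3 distinct, len 3
[q, i, h, i] 3 distinct, len 4
[i, h, i, x] 3 distinct, len 4
[i, h, i, x, i] 3 distinct, len 5
[i, x, i, q] 3 distinct, len 4
[i, x, i, q, x] 3 distinct, len 5
[i, x, i, q, x, x] 3 distinct, len 6
[q, x, x, b] 3 distinct, len 4
[q, x, x, b, b] 3 distinct, len 5
[x, x, b, b, h] 3 distinct, len 5
[x, x, b, b, h, h] 3 distinct, len 6
[x, x, b, b, h, h, h] 3 distinct, len 7
[b, b, h, h, h, q] 3 distinct, len 6
Longest length with ≤3 distinct: 7.

7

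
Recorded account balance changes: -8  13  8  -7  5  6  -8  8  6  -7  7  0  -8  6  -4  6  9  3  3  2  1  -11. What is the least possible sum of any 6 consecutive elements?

Each size-6 window and its sum:
(-8, 13, 8, -7, 5, 6) → sum 17
(13, 8, -7, 5, 6, -8) → sum 17
(8, -7, 5, 6, -8, 8) → sum 12
(-7, 5, 6, -8, 8, 6) → sum 10
(5, 6, -8, 8, 6, -7) → sum 10
(6, -8, 8, 6, -7, 7) → sum 12
(-8, 8, 6, -7, 7, 0) → sum 6
(8, 6, -7, 7, 0, -8) → sum 6
(6, -7, 7, 0, -8, 6) → sum 4
(-7, 7, 0, -8, 6, -4) → sum -6
(7, 0, -8, 6, -4, 6) → sum 7
(0, -8, 6, -4, 6, 9) → sum 9
(-8, 6, -4, 6, 9, 3) → sum 12
(6, -4, 6, 9, 3, 3) → sum 23
(-4, 6, 9, 3, 3, 2) → sum 19
(6, 9, 3, 3, 2, 1) → sum 24
(9, 3, 3, 2, 1, -11) → sum 7
Least of these is -6.

-6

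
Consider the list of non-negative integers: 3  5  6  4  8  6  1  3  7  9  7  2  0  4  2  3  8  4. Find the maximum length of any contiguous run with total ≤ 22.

Extend to the right; shrink from the left whenever the sum exceeds 22:
→ 3: sum 3, len 1
→ 5: sum 8, len 2
→ 6: sum 14, len 3
→ 4: sum 18, len 4
→ 8 (dropped 3, 5): sum 18, len 3
→ 6 (dropped 6): sum 18, len 3
→ 1: sum 19, len 4
→ 3: sum 22, len 5
→ 7 (dropped 4, 8): sum 17, len 4
→ 9 (dropped 6): sum 20, len 4
→ 7 (dropped 1, 3, 7): sum 16, len 2
→ 2: sum 18, len 3
→ 0: sum 18, len 4
→ 4: sum 22, len 5
→ 2 (dropped 9): sum 15, len 5
→ 3: sum 18, len 6
→ 8 (dropped 7): sum 19, len 6
→ 4 (dropped 2): sum 21, len 6
Longest length seen: 6.

6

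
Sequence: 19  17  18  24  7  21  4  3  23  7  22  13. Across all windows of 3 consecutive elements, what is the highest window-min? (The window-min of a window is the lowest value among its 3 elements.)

Window mins for each of the 10 positions:
19 17 18 → min 17
17 18 24 → min 17
18 24 7 → min 7
24 7 21 → min 7
7 21 4 → min 4
21 4 3 → min 3
4 3 23 → min 3
3 23 7 → min 3
23 7 22 → min 7
7 22 13 → min 7
Highest of these is 17.

17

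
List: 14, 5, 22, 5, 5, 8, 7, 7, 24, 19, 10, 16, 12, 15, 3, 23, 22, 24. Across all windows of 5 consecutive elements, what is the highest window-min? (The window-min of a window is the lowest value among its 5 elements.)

[14, 5, 22, 5, 5] → min 5
[5, 22, 5, 5, 8] → min 5
[22, 5, 5, 8, 7] → min 5
[5, 5, 8, 7, 7] → min 5
[5, 8, 7, 7, 24] → min 5
[8, 7, 7, 24, 19] → min 7
[7, 7, 24, 19, 10] → min 7
[7, 24, 19, 10, 16] → min 7
[24, 19, 10, 16, 12] → min 10
[19, 10, 16, 12, 15] → min 10
[10, 16, 12, 15, 3] → min 3
[16, 12, 15, 3, 23] → min 3
[12, 15, 3, 23, 22] → min 3
[15, 3, 23, 22, 24] → min 3
Highest of these is 10.

10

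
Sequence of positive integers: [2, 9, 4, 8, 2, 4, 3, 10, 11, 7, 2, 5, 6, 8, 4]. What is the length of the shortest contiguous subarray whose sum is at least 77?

Extend right; whenever the sum reaches 77, record the length and shrink from the left:
add 2: running sum 2 < 77
add 9: running sum 11 < 77
add 4: running sum 15 < 77
add 8: running sum 23 < 77
add 2: running sum 25 < 77
add 4: running sum 29 < 77
add 3: running sum 32 < 77
add 10: running sum 42 < 77
add 11: running sum 53 < 77
add 7: running sum 60 < 77
add 2: running sum 62 < 77
add 5: running sum 67 < 77
add 6: running sum 73 < 77
add 8: shortest ending here [9, 4, 8, 2, 4, 3, 10, 11, 7, 2, 5, 6, 8] sum 79, len 13
add 4: shortest ending here [9, 4, 8, 2, 4, 3, 10, 11, 7, 2, 5, 6, 8, 4] sum 83, len 14
Shortest qualifying length: 13.

13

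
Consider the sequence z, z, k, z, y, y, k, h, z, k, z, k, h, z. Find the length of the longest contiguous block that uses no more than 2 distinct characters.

4

[z] 1 distinct, len 1
[z, z] 1 distinct, len 2
[z, z, k] 2 distinct, len 3
[z, z, k, z] 2 distinct, len 4
[z, y] 2 distinct, len 2
[z, y, y] 2 distinct, len 3
[y, y, k] 2 distinct, len 3
[k, h] 2 distinct, len 2
[h, z] 2 distinct, len 2
[z, k] 2 distinct, len 2
[z, k, z] 2 distinct, len 3
[z, k, z, k] 2 distinct, len 4
[k, h] 2 distinct, len 2
[h, z] 2 distinct, len 2
Longest length with ≤2 distinct: 4.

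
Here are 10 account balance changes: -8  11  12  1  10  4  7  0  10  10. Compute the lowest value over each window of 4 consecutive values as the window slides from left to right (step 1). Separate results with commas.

-8 11 12 1 → min -8
11 12 1 10 → min 1
12 1 10 4 → min 1
1 10 4 7 → min 1
10 4 7 0 → min 0
4 7 0 10 → min 0
7 0 10 10 → min 0

-8, 1, 1, 1, 0, 0, 0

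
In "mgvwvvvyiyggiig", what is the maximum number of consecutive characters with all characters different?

4

[m] len 1
[m, g] len 2
[m, g, v] len 3
[m, g, v, w] len 4
[w, v] len 2
[v] len 1
[v] len 1
[v, y] len 2
[v, y, i] len 3
[i, y] len 2
[i, y, g] len 3
[g] len 1
[g, i] len 2
[i] len 1
[i, g] len 2
Longest all-distinct length: 4.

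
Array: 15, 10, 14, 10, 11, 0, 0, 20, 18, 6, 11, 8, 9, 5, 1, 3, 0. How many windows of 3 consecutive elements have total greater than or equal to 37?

(15, 10, 14) → sum 39  ≥ 37 ✓
(10, 14, 10) → sum 34
(14, 10, 11) → sum 35
(10, 11, 0) → sum 21
(11, 0, 0) → sum 11
(0, 0, 20) → sum 20
(0, 20, 18) → sum 38  ≥ 37 ✓
(20, 18, 6) → sum 44  ≥ 37 ✓
(18, 6, 11) → sum 35
(6, 11, 8) → sum 25
(11, 8, 9) → sum 28
(8, 9, 5) → sum 22
(9, 5, 1) → sum 15
(5, 1, 3) → sum 9
(1, 3, 0) → sum 4
3 windows satisfy the condition.

3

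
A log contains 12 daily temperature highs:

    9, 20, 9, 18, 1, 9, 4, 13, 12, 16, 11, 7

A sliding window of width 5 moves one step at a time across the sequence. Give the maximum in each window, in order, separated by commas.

Sliding a size-5 window across the 12 values:
(9, 20, 9, 18, 1) → max 20
(20, 9, 18, 1, 9) → max 20
(9, 18, 1, 9, 4) → max 18
(18, 1, 9, 4, 13) → max 18
(1, 9, 4, 13, 12) → max 13
(9, 4, 13, 12, 16) → max 16
(4, 13, 12, 16, 11) → max 16
(13, 12, 16, 11, 7) → max 16

20, 20, 18, 18, 13, 16, 16, 16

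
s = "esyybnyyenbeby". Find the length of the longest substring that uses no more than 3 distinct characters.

6

[e] 1 distinct, len 1
[e, s] 2 distinct, len 2
[e, s, y] 3 distinct, len 3
[e, s, y, y] 3 distinct, len 4
[s, y, y, b] 3 distinct, len 4
[y, y, b, n] 3 distinct, len 4
[y, y, b, n, y] 3 distinct, len 5
[y, y, b, n, y, y] 3 distinct, len 6
[n, y, y, e] 3 distinct, len 4
[n, y, y, e, n] 3 distinct, len 5
[e, n, b] 3 distinct, len 3
[e, n, b, e] 3 distinct, len 4
[e, n, b, e, b] 3 distinct, len 5
[b, e, b, y] 3 distinct, len 4
Longest length with ≤3 distinct: 6.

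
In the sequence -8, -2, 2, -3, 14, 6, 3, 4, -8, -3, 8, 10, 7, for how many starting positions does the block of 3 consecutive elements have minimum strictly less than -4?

(-8, -2, 2) → min -8  < -4 ✓
(-2, 2, -3) → min -3
(2, -3, 14) → min -3
(-3, 14, 6) → min -3
(14, 6, 3) → min 3
(6, 3, 4) → min 3
(3, 4, -8) → min -8  < -4 ✓
(4, -8, -3) → min -8  < -4 ✓
(-8, -3, 8) → min -8  < -4 ✓
(-3, 8, 10) → min -3
(8, 10, 7) → min 7
4 windows satisfy the condition.

4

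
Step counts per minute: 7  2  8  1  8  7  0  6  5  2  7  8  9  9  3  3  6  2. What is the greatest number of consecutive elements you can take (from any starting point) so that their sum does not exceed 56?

[7] sum 7 len 1
[7, 2] sum 9 len 2
[7, 2, 8] sum 17 len 3
[7, 2, 8, 1] sum 18 len 4
[7, 2, 8, 1, 8] sum 26 len 5
[7, 2, 8, 1, 8, 7] sum 33 len 6
[7, 2, 8, 1, 8, 7, 0] sum 33 len 7
[7, 2, 8, 1, 8, 7, 0, 6] sum 39 len 8
[7, 2, 8, 1, 8, 7, 0, 6, 5] sum 44 len 9
[7, 2, 8, 1, 8, 7, 0, 6, 5, 2] sum 46 len 10
[7, 2, 8, 1, 8, 7, 0, 6, 5, 2, 7] sum 53 len 11
[2, 8, 1, 8, 7, 0, 6, 5, 2, 7, 8] sum 54 len 11
[1, 8, 7, 0, 6, 5, 2, 7, 8, 9] sum 53 len 10
[7, 0, 6, 5, 2, 7, 8, 9, 9] sum 53 len 9
[7, 0, 6, 5, 2, 7, 8, 9, 9, 3] sum 56 len 10
[0, 6, 5, 2, 7, 8, 9, 9, 3, 3] sum 52 len 10
[5, 2, 7, 8, 9, 9, 3, 3, 6] sum 52 len 9
[5, 2, 7, 8, 9, 9, 3, 3, 6, 2] sum 54 len 10
Longest length seen: 11.

11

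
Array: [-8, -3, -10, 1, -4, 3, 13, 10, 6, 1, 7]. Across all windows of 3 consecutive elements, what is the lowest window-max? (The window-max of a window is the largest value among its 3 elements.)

-3

[-8, -3, -10] → max -3
[-3, -10, 1] → max 1
[-10, 1, -4] → max 1
[1, -4, 3] → max 3
[-4, 3, 13] → max 13
[3, 13, 10] → max 13
[13, 10, 6] → max 13
[10, 6, 1] → max 10
[6, 1, 7] → max 7
Lowest of these is -3.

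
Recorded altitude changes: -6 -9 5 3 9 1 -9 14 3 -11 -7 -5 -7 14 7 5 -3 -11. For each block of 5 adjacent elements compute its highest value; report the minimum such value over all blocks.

3

Window maxs for each of the 14 positions:
[-6, -9, 5, 3, 9] → max 9
[-9, 5, 3, 9, 1] → max 9
[5, 3, 9, 1, -9] → max 9
[3, 9, 1, -9, 14] → max 14
[9, 1, -9, 14, 3] → max 14
[1, -9, 14, 3, -11] → max 14
[-9, 14, 3, -11, -7] → max 14
[14, 3, -11, -7, -5] → max 14
[3, -11, -7, -5, -7] → max 3
[-11, -7, -5, -7, 14] → max 14
[-7, -5, -7, 14, 7] → max 14
[-5, -7, 14, 7, 5] → max 14
[-7, 14, 7, 5, -3] → max 14
[14, 7, 5, -3, -11] → max 14
Minimum of these is 3.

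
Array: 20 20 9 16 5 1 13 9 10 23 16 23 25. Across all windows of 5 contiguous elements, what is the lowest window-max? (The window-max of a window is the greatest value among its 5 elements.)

13

20 20 9 16 5 → max 20
20 9 16 5 1 → max 20
9 16 5 1 13 → max 16
16 5 1 13 9 → max 16
5 1 13 9 10 → max 13
1 13 9 10 23 → max 23
13 9 10 23 16 → max 23
9 10 23 16 23 → max 23
10 23 16 23 25 → max 25
Lowest of these is 13.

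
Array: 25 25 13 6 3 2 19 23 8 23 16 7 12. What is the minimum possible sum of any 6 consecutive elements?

61

25 25 13 6 3 2 → sum 74
25 13 6 3 2 19 → sum 68
13 6 3 2 19 23 → sum 66
6 3 2 19 23 8 → sum 61
3 2 19 23 8 23 → sum 78
2 19 23 8 23 16 → sum 91
19 23 8 23 16 7 → sum 96
23 8 23 16 7 12 → sum 89
Minimum of these is 61.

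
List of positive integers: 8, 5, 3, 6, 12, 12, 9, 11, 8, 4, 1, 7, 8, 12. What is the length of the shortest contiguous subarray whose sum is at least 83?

Extend right; whenever the sum reaches 83, record the length and shrink from the left:
add 8: running sum 8 < 83
add 5: running sum 13 < 83
add 3: running sum 16 < 83
add 6: running sum 22 < 83
add 12: running sum 34 < 83
add 12: running sum 46 < 83
add 9: running sum 55 < 83
add 11: running sum 66 < 83
add 8: running sum 74 < 83
add 4: running sum 78 < 83
add 1: running sum 79 < 83
add 7: shortest ending here [8, 5, 3, 6, 12, 12, 9, 11, 8, 4, 1, 7] sum 86, len 12
add 8: shortest ending here [5, 3, 6, 12, 12, 9, 11, 8, 4, 1, 7, 8] sum 86, len 12
add 12: shortest ending here [12, 12, 9, 11, 8, 4, 1, 7, 8, 12] sum 84, len 10
Shortest qualifying length: 10.

10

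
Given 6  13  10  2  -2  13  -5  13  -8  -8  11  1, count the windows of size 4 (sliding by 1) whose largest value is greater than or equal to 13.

8

6 13 10 2 → max 13  ≥ 13 ✓
13 10 2 -2 → max 13  ≥ 13 ✓
10 2 -2 13 → max 13  ≥ 13 ✓
2 -2 13 -5 → max 13  ≥ 13 ✓
-2 13 -5 13 → max 13  ≥ 13 ✓
13 -5 13 -8 → max 13  ≥ 13 ✓
-5 13 -8 -8 → max 13  ≥ 13 ✓
13 -8 -8 11 → max 13  ≥ 13 ✓
-8 -8 11 1 → max 11
8 windows satisfy the condition.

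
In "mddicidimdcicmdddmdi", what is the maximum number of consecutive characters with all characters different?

4

add m: [m] len 1
add d: [m, d] len 2
add d (repeat d, move left end past it): [d] len 1
add i: [d, i] len 2
add c: [d, i, c] len 3
add i (repeat i, move left end past it): [c, i] len 2
add d: [c, i, d] len 3
add i (repeat i, move left end past it): [d, i] len 2
add m: [d, i, m] len 3
add d (repeat d, move left end past it): [i, m, d] len 3
add c: [i, m, d, c] len 4
add i (repeat i, move left end past it): [m, d, c, i] len 4
add c (repeat c, move left end past it): [i, c] len 2
add m: [i, c, m] len 3
add d: [i, c, m, d] len 4
add d (repeat d, move left end past it): [d] len 1
add d (repeat d, move left end past it): [d] len 1
add m: [d, m] len 2
add d (repeat d, move left end past it): [m, d] len 2
add i: [m, d, i] len 3
Longest all-distinct length: 4.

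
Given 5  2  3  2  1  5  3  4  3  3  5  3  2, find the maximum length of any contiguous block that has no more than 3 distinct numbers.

7

[5] 1 distinct, len 1
[5, 2] 2 distinct, len 2
[5, 2, 3] 3 distinct, len 3
[5, 2, 3, 2] 3 distinct, len 4
[2, 3, 2, 1] 3 distinct, len 4
[2, 1, 5] 3 distinct, len 3
[1, 5, 3] 3 distinct, len 3
[5, 3, 4] 3 distinct, len 3
[5, 3, 4, 3] 3 distinct, len 4
[5, 3, 4, 3, 3] 3 distinct, len 5
[5, 3, 4, 3, 3, 5] 3 distinct, len 6
[5, 3, 4, 3, 3, 5, 3] 3 distinct, len 7
[3, 3, 5, 3, 2] 3 distinct, len 5
Longest length with ≤3 distinct: 7.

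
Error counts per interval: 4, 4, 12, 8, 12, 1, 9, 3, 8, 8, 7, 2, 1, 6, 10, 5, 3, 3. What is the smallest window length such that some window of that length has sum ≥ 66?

9

add 4: running sum 4 < 66
add 4: running sum 8 < 66
add 12: running sum 20 < 66
add 8: running sum 28 < 66
add 12: running sum 40 < 66
add 1: running sum 41 < 66
add 9: running sum 50 < 66
add 3: running sum 53 < 66
add 8: running sum 61 < 66
add 8: shortest ending here [4, 4, 12, 8, 12, 1, 9, 3, 8, 8] sum 69, len 10
add 7: shortest ending here [12, 8, 12, 1, 9, 3, 8, 8, 7] sum 68, len 9
add 2: shortest ending here [12, 8, 12, 1, 9, 3, 8, 8, 7, 2] sum 70, len 10
add 1: shortest ending here [12, 8, 12, 1, 9, 3, 8, 8, 7, 2, 1] sum 71, len 11
add 6: shortest ending here [12, 8, 12, 1, 9, 3, 8, 8, 7, 2, 1, 6] sum 77, len 12
add 10: shortest ending here [12, 1, 9, 3, 8, 8, 7, 2, 1, 6, 10] sum 67, len 11
add 5: shortest ending here [12, 1, 9, 3, 8, 8, 7, 2, 1, 6, 10, 5] sum 72, len 12
add 3: shortest ending here [12, 1, 9, 3, 8, 8, 7, 2, 1, 6, 10, 5, 3] sum 75, len 13
add 3: shortest ending here [1, 9, 3, 8, 8, 7, 2, 1, 6, 10, 5, 3, 3] sum 66, len 13
Shortest qualifying length: 9.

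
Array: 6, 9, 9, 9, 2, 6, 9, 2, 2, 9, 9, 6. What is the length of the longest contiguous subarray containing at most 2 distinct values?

[6] 1 distinct, len 1
[6, 9] 2 distinct, len 2
[6, 9, 9] 2 distinct, len 3
[6, 9, 9, 9] 2 distinct, len 4
[9, 9, 9, 2] 2 distinct, len 4
[2, 6] 2 distinct, len 2
[6, 9] 2 distinct, len 2
[9, 2] 2 distinct, len 2
[9, 2, 2] 2 distinct, len 3
[9, 2, 2, 9] 2 distinct, len 4
[9, 2, 2, 9, 9] 2 distinct, len 5
[9, 9, 6] 2 distinct, len 3
Longest length with ≤2 distinct: 5.

5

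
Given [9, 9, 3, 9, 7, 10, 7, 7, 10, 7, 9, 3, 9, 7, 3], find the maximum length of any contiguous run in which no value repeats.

4

[9] len 1
[9] len 1
[9, 3] len 2
[3, 9] len 2
[3, 9, 7] len 3
[3, 9, 7, 10] len 4
[10, 7] len 2
[7] len 1
[7, 10] len 2
[10, 7] len 2
[10, 7, 9] len 3
[10, 7, 9, 3] len 4
[3, 9] len 2
[3, 9, 7] len 3
[9, 7, 3] len 3
Longest all-distinct length: 4.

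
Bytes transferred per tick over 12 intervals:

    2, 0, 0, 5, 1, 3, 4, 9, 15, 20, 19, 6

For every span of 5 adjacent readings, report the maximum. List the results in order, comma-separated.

5, 5, 5, 9, 15, 20, 20, 20

Sliding a size-5 window across the 12 values:
2 0 0 5 1 → max 5
0 0 5 1 3 → max 5
0 5 1 3 4 → max 5
5 1 3 4 9 → max 9
1 3 4 9 15 → max 15
3 4 9 15 20 → max 20
4 9 15 20 19 → max 20
9 15 20 19 6 → max 20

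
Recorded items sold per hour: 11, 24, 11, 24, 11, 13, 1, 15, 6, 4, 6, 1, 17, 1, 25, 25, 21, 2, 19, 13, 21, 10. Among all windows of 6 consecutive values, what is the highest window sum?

105

11 24 11 24 11 13 → sum 94
24 11 24 11 13 1 → sum 84
11 24 11 13 1 15 → sum 75
24 11 13 1 15 6 → sum 70
11 13 1 15 6 4 → sum 50
13 1 15 6 4 6 → sum 45
1 15 6 4 6 1 → sum 33
15 6 4 6 1 17 → sum 49
6 4 6 1 17 1 → sum 35
4 6 1 17 1 25 → sum 54
6 1 17 1 25 25 → sum 75
1 17 1 25 25 21 → sum 90
17 1 25 25 21 2 → sum 91
1 25 25 21 2 19 → sum 93
25 25 21 2 19 13 → sum 105
25 21 2 19 13 21 → sum 101
21 2 19 13 21 10 → sum 86
Highest of these is 105.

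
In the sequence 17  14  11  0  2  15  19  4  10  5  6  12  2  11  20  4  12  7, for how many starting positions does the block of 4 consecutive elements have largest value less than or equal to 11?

1

17 14 11 0 → max 17
14 11 0 2 → max 14
11 0 2 15 → max 15
0 2 15 19 → max 19
2 15 19 4 → max 19
15 19 4 10 → max 19
19 4 10 5 → max 19
4 10 5 6 → max 10  ≤ 11 ✓
10 5 6 12 → max 12
5 6 12 2 → max 12
6 12 2 11 → max 12
12 2 11 20 → max 20
2 11 20 4 → max 20
11 20 4 12 → max 20
20 4 12 7 → max 20
1 window satisfy the condition.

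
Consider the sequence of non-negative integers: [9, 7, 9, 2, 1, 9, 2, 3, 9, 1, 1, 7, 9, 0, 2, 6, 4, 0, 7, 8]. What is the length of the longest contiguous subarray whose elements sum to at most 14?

5

Extend to the right; shrink from the left whenever the sum exceeds 14:
[9] sum 9 len 1
[7] sum 7 len 1
[9] sum 9 len 1
[9, 2] sum 11 len 2
[9, 2, 1] sum 12 len 3
[2, 1, 9] sum 12 len 3
[2, 1, 9, 2] sum 14 len 4
[9, 2, 3] sum 14 len 3
[2, 3, 9] sum 14 len 3
[3, 9, 1] sum 13 len 3
[3, 9, 1, 1] sum 14 len 4
[1, 1, 7] sum 9 len 3
[9] sum 9 len 1
[9, 0] sum 9 len 2
[9, 0, 2] sum 11 len 3
[0, 2, 6] sum 8 len 3
[0, 2, 6, 4] sum 12 len 4
[0, 2, 6, 4, 0] sum 12 len 5
[4, 0, 7] sum 11 len 3
[8] sum 8 len 1
Longest length seen: 5.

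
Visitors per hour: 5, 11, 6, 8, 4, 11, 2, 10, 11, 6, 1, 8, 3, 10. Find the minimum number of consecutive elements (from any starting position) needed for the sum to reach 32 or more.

add 5: running sum 5 < 32
add 11: running sum 16 < 32
add 6: running sum 22 < 32
add 8: running sum 30 < 32
end 4: [5, 11, 6, 8, 4] sum 34, len 5
end 5: [11, 6, 8, 4, 11] sum 40, len 5
end 6: [11, 6, 8, 4, 11, 2] sum 42, len 6
end 7: [8, 4, 11, 2, 10] sum 35, len 5
end 8: [11, 2, 10, 11] sum 34, len 4
end 9: [11, 2, 10, 11, 6] sum 40, len 5
end 10: [11, 2, 10, 11, 6, 1] sum 41, len 6
end 11: [10, 11, 6, 1, 8] sum 36, len 5
end 12: [10, 11, 6, 1, 8, 3] sum 39, len 6
end 13: [11, 6, 1, 8, 3, 10] sum 39, len 6
Shortest qualifying length: 4.

4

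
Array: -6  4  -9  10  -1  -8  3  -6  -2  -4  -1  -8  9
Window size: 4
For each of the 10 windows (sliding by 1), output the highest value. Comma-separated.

10, 10, 10, 10, 3, 3, 3, -1, -1, 9

Sliding a size-4 window across the 13 values:
(-6, 4, -9, 10) → max 10
(4, -9, 10, -1) → max 10
(-9, 10, -1, -8) → max 10
(10, -1, -8, 3) → max 10
(-1, -8, 3, -6) → max 3
(-8, 3, -6, -2) → max 3
(3, -6, -2, -4) → max 3
(-6, -2, -4, -1) → max -1
(-2, -4, -1, -8) → max -1
(-4, -1, -8, 9) → max 9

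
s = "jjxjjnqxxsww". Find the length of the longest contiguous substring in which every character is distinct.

[j] len 1
[j] len 1
[j, x] len 2
[x, j] len 2
[j] len 1
[j, n] len 2
[j, n, q] len 3
[j, n, q, x] len 4
[x] len 1
[x, s] len 2
[x, s, w] len 3
[w] len 1
Longest all-distinct length: 4.

4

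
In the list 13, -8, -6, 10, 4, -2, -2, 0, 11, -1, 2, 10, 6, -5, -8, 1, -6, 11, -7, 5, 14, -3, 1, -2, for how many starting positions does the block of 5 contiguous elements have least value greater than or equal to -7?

13 -8 -6 10 4 → min -8
-8 -6 10 4 -2 → min -8
-6 10 4 -2 -2 → min -6  ≥ -7 ✓
10 4 -2 -2 0 → min -2  ≥ -7 ✓
4 -2 -2 0 11 → min -2  ≥ -7 ✓
-2 -2 0 11 -1 → min -2  ≥ -7 ✓
-2 0 11 -1 2 → min -2  ≥ -7 ✓
0 11 -1 2 10 → min -1  ≥ -7 ✓
11 -1 2 10 6 → min -1  ≥ -7 ✓
-1 2 10 6 -5 → min -5  ≥ -7 ✓
2 10 6 -5 -8 → min -8
10 6 -5 -8 1 → min -8
6 -5 -8 1 -6 → min -8
-5 -8 1 -6 11 → min -8
-8 1 -6 11 -7 → min -8
1 -6 11 -7 5 → min -7  ≥ -7 ✓
-6 11 -7 5 14 → min -7  ≥ -7 ✓
11 -7 5 14 -3 → min -7  ≥ -7 ✓
-7 5 14 -3 1 → min -7  ≥ -7 ✓
5 14 -3 1 -2 → min -3  ≥ -7 ✓
13 windows satisfy the condition.

13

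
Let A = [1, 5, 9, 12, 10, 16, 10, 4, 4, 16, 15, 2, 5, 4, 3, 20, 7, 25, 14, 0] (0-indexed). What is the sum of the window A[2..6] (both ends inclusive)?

Elements at indices 2..6: 9, 12, 10, 16, 10
sum(9, 12, 10, 16, 10) = 57

57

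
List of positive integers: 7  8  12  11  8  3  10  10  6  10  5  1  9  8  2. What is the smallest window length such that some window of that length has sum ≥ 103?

14

add 7: running sum 7 < 103
add 8: running sum 15 < 103
add 12: running sum 27 < 103
add 11: running sum 38 < 103
add 8: running sum 46 < 103
add 3: running sum 49 < 103
add 10: running sum 59 < 103
add 10: running sum 69 < 103
add 6: running sum 75 < 103
add 10: running sum 85 < 103
add 5: running sum 90 < 103
add 1: running sum 91 < 103
add 9: running sum 100 < 103
add 8: shortest ending here [7, 8, 12, 11, 8, 3, 10, 10, 6, 10, 5, 1, 9, 8] sum 108, len 14
add 2: shortest ending here [8, 12, 11, 8, 3, 10, 10, 6, 10, 5, 1, 9, 8, 2] sum 103, len 14
Shortest qualifying length: 14.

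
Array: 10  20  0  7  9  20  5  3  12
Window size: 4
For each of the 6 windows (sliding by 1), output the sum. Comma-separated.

Sliding a size-4 window across the 9 values:
(10, 20, 0, 7) → sum 37
(20, 0, 7, 9) → sum 36
(0, 7, 9, 20) → sum 36
(7, 9, 20, 5) → sum 41
(9, 20, 5, 3) → sum 37
(20, 5, 3, 12) → sum 40

37, 36, 36, 41, 37, 40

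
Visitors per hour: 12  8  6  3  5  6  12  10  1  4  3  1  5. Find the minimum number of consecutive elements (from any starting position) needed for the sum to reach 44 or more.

add 12: running sum 12 < 44
add 8: running sum 20 < 44
add 6: running sum 26 < 44
add 3: running sum 29 < 44
add 5: running sum 34 < 44
add 6: running sum 40 < 44
end 6: [12, 8, 6, 3, 5, 6, 12] sum 52, len 7
end 7: [8, 6, 3, 5, 6, 12, 10] sum 50, len 7
end 8: [8, 6, 3, 5, 6, 12, 10, 1] sum 51, len 8
end 9: [6, 3, 5, 6, 12, 10, 1, 4] sum 47, len 8
end 10: [3, 5, 6, 12, 10, 1, 4, 3] sum 44, len 8
end 11: [3, 5, 6, 12, 10, 1, 4, 3, 1] sum 45, len 9
end 12: [5, 6, 12, 10, 1, 4, 3, 1, 5] sum 47, len 9
Shortest qualifying length: 7.

7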